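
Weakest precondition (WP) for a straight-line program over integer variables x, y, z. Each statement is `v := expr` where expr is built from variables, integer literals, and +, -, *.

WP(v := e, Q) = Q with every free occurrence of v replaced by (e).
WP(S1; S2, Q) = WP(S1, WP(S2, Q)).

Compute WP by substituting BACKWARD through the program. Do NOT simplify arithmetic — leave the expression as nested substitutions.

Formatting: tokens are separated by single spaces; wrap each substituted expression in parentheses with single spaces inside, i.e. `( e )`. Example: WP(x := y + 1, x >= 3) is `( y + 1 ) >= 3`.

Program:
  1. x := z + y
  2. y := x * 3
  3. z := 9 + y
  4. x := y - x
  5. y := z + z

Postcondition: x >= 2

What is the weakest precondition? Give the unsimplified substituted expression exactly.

Answer: ( ( ( z + y ) * 3 ) - ( z + y ) ) >= 2

Derivation:
post: x >= 2
stmt 5: y := z + z  -- replace 0 occurrence(s) of y with (z + z)
  => x >= 2
stmt 4: x := y - x  -- replace 1 occurrence(s) of x with (y - x)
  => ( y - x ) >= 2
stmt 3: z := 9 + y  -- replace 0 occurrence(s) of z with (9 + y)
  => ( y - x ) >= 2
stmt 2: y := x * 3  -- replace 1 occurrence(s) of y with (x * 3)
  => ( ( x * 3 ) - x ) >= 2
stmt 1: x := z + y  -- replace 2 occurrence(s) of x with (z + y)
  => ( ( ( z + y ) * 3 ) - ( z + y ) ) >= 2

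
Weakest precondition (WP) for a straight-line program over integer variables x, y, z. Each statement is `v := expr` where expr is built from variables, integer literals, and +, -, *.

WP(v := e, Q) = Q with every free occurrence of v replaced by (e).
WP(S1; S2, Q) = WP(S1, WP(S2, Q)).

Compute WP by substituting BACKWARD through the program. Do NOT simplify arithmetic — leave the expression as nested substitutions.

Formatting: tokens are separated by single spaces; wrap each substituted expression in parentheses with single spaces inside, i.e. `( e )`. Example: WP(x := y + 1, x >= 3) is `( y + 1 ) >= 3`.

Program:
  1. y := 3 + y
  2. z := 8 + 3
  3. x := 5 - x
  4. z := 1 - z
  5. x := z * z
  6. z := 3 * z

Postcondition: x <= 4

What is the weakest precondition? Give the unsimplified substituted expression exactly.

post: x <= 4
stmt 6: z := 3 * z  -- replace 0 occurrence(s) of z with (3 * z)
  => x <= 4
stmt 5: x := z * z  -- replace 1 occurrence(s) of x with (z * z)
  => ( z * z ) <= 4
stmt 4: z := 1 - z  -- replace 2 occurrence(s) of z with (1 - z)
  => ( ( 1 - z ) * ( 1 - z ) ) <= 4
stmt 3: x := 5 - x  -- replace 0 occurrence(s) of x with (5 - x)
  => ( ( 1 - z ) * ( 1 - z ) ) <= 4
stmt 2: z := 8 + 3  -- replace 2 occurrence(s) of z with (8 + 3)
  => ( ( 1 - ( 8 + 3 ) ) * ( 1 - ( 8 + 3 ) ) ) <= 4
stmt 1: y := 3 + y  -- replace 0 occurrence(s) of y with (3 + y)
  => ( ( 1 - ( 8 + 3 ) ) * ( 1 - ( 8 + 3 ) ) ) <= 4

Answer: ( ( 1 - ( 8 + 3 ) ) * ( 1 - ( 8 + 3 ) ) ) <= 4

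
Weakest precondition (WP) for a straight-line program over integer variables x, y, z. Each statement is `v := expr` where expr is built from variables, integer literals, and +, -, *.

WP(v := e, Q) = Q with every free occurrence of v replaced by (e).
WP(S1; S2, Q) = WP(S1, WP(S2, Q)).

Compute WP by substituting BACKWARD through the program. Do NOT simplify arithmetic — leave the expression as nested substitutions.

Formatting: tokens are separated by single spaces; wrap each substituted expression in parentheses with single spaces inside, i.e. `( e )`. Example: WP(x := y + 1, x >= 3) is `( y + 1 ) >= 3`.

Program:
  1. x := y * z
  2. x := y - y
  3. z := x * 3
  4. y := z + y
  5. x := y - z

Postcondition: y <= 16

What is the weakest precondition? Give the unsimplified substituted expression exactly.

Answer: ( ( ( y - y ) * 3 ) + y ) <= 16

Derivation:
post: y <= 16
stmt 5: x := y - z  -- replace 0 occurrence(s) of x with (y - z)
  => y <= 16
stmt 4: y := z + y  -- replace 1 occurrence(s) of y with (z + y)
  => ( z + y ) <= 16
stmt 3: z := x * 3  -- replace 1 occurrence(s) of z with (x * 3)
  => ( ( x * 3 ) + y ) <= 16
stmt 2: x := y - y  -- replace 1 occurrence(s) of x with (y - y)
  => ( ( ( y - y ) * 3 ) + y ) <= 16
stmt 1: x := y * z  -- replace 0 occurrence(s) of x with (y * z)
  => ( ( ( y - y ) * 3 ) + y ) <= 16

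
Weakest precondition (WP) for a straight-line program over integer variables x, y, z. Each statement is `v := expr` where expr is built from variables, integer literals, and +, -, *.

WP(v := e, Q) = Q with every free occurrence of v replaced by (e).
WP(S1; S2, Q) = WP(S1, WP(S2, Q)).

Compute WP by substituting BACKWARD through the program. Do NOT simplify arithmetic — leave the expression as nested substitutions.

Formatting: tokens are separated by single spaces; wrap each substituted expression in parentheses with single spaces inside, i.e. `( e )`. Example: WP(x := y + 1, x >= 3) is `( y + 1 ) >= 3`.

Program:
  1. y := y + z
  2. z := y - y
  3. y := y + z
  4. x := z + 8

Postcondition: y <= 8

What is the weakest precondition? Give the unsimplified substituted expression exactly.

Answer: ( ( y + z ) + ( ( y + z ) - ( y + z ) ) ) <= 8

Derivation:
post: y <= 8
stmt 4: x := z + 8  -- replace 0 occurrence(s) of x with (z + 8)
  => y <= 8
stmt 3: y := y + z  -- replace 1 occurrence(s) of y with (y + z)
  => ( y + z ) <= 8
stmt 2: z := y - y  -- replace 1 occurrence(s) of z with (y - y)
  => ( y + ( y - y ) ) <= 8
stmt 1: y := y + z  -- replace 3 occurrence(s) of y with (y + z)
  => ( ( y + z ) + ( ( y + z ) - ( y + z ) ) ) <= 8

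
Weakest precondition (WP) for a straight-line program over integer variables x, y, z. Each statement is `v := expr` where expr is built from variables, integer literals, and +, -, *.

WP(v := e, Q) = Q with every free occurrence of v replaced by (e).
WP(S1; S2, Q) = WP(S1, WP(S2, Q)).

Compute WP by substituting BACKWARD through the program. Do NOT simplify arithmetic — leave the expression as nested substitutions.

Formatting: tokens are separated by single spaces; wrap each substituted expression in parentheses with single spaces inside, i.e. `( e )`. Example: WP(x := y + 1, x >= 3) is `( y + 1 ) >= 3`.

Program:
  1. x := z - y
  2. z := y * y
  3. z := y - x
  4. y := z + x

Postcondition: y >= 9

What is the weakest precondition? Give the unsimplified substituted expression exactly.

post: y >= 9
stmt 4: y := z + x  -- replace 1 occurrence(s) of y with (z + x)
  => ( z + x ) >= 9
stmt 3: z := y - x  -- replace 1 occurrence(s) of z with (y - x)
  => ( ( y - x ) + x ) >= 9
stmt 2: z := y * y  -- replace 0 occurrence(s) of z with (y * y)
  => ( ( y - x ) + x ) >= 9
stmt 1: x := z - y  -- replace 2 occurrence(s) of x with (z - y)
  => ( ( y - ( z - y ) ) + ( z - y ) ) >= 9

Answer: ( ( y - ( z - y ) ) + ( z - y ) ) >= 9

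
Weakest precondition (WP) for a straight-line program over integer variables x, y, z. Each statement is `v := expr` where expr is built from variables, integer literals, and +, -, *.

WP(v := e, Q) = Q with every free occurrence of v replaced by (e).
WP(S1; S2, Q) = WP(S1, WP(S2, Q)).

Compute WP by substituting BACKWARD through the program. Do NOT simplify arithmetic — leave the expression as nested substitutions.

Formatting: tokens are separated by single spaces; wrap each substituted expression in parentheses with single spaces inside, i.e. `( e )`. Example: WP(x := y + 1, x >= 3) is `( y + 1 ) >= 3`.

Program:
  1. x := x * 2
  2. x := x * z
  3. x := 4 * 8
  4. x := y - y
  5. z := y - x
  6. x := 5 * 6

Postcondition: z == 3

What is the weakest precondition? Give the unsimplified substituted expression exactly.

post: z == 3
stmt 6: x := 5 * 6  -- replace 0 occurrence(s) of x with (5 * 6)
  => z == 3
stmt 5: z := y - x  -- replace 1 occurrence(s) of z with (y - x)
  => ( y - x ) == 3
stmt 4: x := y - y  -- replace 1 occurrence(s) of x with (y - y)
  => ( y - ( y - y ) ) == 3
stmt 3: x := 4 * 8  -- replace 0 occurrence(s) of x with (4 * 8)
  => ( y - ( y - y ) ) == 3
stmt 2: x := x * z  -- replace 0 occurrence(s) of x with (x * z)
  => ( y - ( y - y ) ) == 3
stmt 1: x := x * 2  -- replace 0 occurrence(s) of x with (x * 2)
  => ( y - ( y - y ) ) == 3

Answer: ( y - ( y - y ) ) == 3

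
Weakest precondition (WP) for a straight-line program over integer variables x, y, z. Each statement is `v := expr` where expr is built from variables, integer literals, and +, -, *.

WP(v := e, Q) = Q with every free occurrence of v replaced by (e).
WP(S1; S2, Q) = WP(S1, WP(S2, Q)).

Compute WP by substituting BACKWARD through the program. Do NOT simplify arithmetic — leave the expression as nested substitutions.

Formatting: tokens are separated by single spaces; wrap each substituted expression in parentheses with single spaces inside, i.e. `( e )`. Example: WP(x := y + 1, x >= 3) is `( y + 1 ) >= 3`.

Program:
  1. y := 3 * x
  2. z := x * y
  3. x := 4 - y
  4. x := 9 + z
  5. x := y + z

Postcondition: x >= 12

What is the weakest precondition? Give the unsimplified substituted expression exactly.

post: x >= 12
stmt 5: x := y + z  -- replace 1 occurrence(s) of x with (y + z)
  => ( y + z ) >= 12
stmt 4: x := 9 + z  -- replace 0 occurrence(s) of x with (9 + z)
  => ( y + z ) >= 12
stmt 3: x := 4 - y  -- replace 0 occurrence(s) of x with (4 - y)
  => ( y + z ) >= 12
stmt 2: z := x * y  -- replace 1 occurrence(s) of z with (x * y)
  => ( y + ( x * y ) ) >= 12
stmt 1: y := 3 * x  -- replace 2 occurrence(s) of y with (3 * x)
  => ( ( 3 * x ) + ( x * ( 3 * x ) ) ) >= 12

Answer: ( ( 3 * x ) + ( x * ( 3 * x ) ) ) >= 12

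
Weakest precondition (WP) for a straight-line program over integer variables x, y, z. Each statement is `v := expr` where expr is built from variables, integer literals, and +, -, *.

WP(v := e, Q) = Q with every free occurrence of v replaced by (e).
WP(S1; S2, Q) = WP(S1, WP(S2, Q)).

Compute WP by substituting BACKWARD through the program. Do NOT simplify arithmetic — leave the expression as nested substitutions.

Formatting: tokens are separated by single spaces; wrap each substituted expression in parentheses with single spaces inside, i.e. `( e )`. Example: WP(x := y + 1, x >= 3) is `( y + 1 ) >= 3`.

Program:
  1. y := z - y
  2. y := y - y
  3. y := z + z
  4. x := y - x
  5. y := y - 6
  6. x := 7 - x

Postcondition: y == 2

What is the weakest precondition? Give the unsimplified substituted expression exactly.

post: y == 2
stmt 6: x := 7 - x  -- replace 0 occurrence(s) of x with (7 - x)
  => y == 2
stmt 5: y := y - 6  -- replace 1 occurrence(s) of y with (y - 6)
  => ( y - 6 ) == 2
stmt 4: x := y - x  -- replace 0 occurrence(s) of x with (y - x)
  => ( y - 6 ) == 2
stmt 3: y := z + z  -- replace 1 occurrence(s) of y with (z + z)
  => ( ( z + z ) - 6 ) == 2
stmt 2: y := y - y  -- replace 0 occurrence(s) of y with (y - y)
  => ( ( z + z ) - 6 ) == 2
stmt 1: y := z - y  -- replace 0 occurrence(s) of y with (z - y)
  => ( ( z + z ) - 6 ) == 2

Answer: ( ( z + z ) - 6 ) == 2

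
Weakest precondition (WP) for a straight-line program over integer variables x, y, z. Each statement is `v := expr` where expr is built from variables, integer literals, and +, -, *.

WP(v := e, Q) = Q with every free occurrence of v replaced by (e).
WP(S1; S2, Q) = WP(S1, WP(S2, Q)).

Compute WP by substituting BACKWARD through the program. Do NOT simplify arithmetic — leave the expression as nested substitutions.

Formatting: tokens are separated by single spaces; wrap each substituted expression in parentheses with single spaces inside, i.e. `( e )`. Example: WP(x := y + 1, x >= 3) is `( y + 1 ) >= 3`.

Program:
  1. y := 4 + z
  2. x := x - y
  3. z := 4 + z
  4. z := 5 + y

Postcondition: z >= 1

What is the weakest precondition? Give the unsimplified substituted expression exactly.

Answer: ( 5 + ( 4 + z ) ) >= 1

Derivation:
post: z >= 1
stmt 4: z := 5 + y  -- replace 1 occurrence(s) of z with (5 + y)
  => ( 5 + y ) >= 1
stmt 3: z := 4 + z  -- replace 0 occurrence(s) of z with (4 + z)
  => ( 5 + y ) >= 1
stmt 2: x := x - y  -- replace 0 occurrence(s) of x with (x - y)
  => ( 5 + y ) >= 1
stmt 1: y := 4 + z  -- replace 1 occurrence(s) of y with (4 + z)
  => ( 5 + ( 4 + z ) ) >= 1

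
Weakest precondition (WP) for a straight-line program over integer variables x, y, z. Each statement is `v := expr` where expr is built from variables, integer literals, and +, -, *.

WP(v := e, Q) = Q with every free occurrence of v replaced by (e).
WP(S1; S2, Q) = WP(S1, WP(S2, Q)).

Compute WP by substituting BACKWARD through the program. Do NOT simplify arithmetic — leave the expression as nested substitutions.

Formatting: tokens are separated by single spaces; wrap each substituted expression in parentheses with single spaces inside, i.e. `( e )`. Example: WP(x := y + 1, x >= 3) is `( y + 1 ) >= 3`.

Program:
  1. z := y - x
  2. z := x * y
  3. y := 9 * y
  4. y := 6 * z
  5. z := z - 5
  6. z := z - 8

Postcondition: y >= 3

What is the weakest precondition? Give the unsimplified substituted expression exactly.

Answer: ( 6 * ( x * y ) ) >= 3

Derivation:
post: y >= 3
stmt 6: z := z - 8  -- replace 0 occurrence(s) of z with (z - 8)
  => y >= 3
stmt 5: z := z - 5  -- replace 0 occurrence(s) of z with (z - 5)
  => y >= 3
stmt 4: y := 6 * z  -- replace 1 occurrence(s) of y with (6 * z)
  => ( 6 * z ) >= 3
stmt 3: y := 9 * y  -- replace 0 occurrence(s) of y with (9 * y)
  => ( 6 * z ) >= 3
stmt 2: z := x * y  -- replace 1 occurrence(s) of z with (x * y)
  => ( 6 * ( x * y ) ) >= 3
stmt 1: z := y - x  -- replace 0 occurrence(s) of z with (y - x)
  => ( 6 * ( x * y ) ) >= 3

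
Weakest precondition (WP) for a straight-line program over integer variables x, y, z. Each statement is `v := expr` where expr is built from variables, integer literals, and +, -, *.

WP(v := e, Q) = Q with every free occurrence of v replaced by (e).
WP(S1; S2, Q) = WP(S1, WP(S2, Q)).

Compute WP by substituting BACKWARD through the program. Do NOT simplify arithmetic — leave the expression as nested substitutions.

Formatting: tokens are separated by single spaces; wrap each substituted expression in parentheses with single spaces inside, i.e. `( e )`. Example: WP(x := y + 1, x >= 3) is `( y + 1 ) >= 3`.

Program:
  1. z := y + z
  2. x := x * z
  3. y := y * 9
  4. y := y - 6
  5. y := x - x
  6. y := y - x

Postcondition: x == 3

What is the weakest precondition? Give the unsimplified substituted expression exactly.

post: x == 3
stmt 6: y := y - x  -- replace 0 occurrence(s) of y with (y - x)
  => x == 3
stmt 5: y := x - x  -- replace 0 occurrence(s) of y with (x - x)
  => x == 3
stmt 4: y := y - 6  -- replace 0 occurrence(s) of y with (y - 6)
  => x == 3
stmt 3: y := y * 9  -- replace 0 occurrence(s) of y with (y * 9)
  => x == 3
stmt 2: x := x * z  -- replace 1 occurrence(s) of x with (x * z)
  => ( x * z ) == 3
stmt 1: z := y + z  -- replace 1 occurrence(s) of z with (y + z)
  => ( x * ( y + z ) ) == 3

Answer: ( x * ( y + z ) ) == 3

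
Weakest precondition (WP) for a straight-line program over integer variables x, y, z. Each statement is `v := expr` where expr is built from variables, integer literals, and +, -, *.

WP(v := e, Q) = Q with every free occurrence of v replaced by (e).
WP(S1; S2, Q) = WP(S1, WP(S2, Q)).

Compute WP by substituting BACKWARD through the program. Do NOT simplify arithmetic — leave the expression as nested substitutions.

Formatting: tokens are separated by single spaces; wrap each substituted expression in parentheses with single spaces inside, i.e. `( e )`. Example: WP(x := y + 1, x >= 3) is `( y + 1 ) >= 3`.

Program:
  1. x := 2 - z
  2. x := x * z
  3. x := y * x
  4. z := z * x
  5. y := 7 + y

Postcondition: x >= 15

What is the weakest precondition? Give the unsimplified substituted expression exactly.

post: x >= 15
stmt 5: y := 7 + y  -- replace 0 occurrence(s) of y with (7 + y)
  => x >= 15
stmt 4: z := z * x  -- replace 0 occurrence(s) of z with (z * x)
  => x >= 15
stmt 3: x := y * x  -- replace 1 occurrence(s) of x with (y * x)
  => ( y * x ) >= 15
stmt 2: x := x * z  -- replace 1 occurrence(s) of x with (x * z)
  => ( y * ( x * z ) ) >= 15
stmt 1: x := 2 - z  -- replace 1 occurrence(s) of x with (2 - z)
  => ( y * ( ( 2 - z ) * z ) ) >= 15

Answer: ( y * ( ( 2 - z ) * z ) ) >= 15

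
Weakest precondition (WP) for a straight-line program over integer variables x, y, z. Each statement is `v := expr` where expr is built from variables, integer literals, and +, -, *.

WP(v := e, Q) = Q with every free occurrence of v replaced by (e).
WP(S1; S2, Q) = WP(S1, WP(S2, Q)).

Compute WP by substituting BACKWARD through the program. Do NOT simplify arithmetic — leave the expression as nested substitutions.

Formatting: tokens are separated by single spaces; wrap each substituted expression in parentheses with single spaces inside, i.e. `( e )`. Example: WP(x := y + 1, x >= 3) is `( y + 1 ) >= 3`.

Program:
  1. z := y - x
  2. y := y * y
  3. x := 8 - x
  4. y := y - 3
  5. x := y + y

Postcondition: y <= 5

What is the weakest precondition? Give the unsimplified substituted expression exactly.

post: y <= 5
stmt 5: x := y + y  -- replace 0 occurrence(s) of x with (y + y)
  => y <= 5
stmt 4: y := y - 3  -- replace 1 occurrence(s) of y with (y - 3)
  => ( y - 3 ) <= 5
stmt 3: x := 8 - x  -- replace 0 occurrence(s) of x with (8 - x)
  => ( y - 3 ) <= 5
stmt 2: y := y * y  -- replace 1 occurrence(s) of y with (y * y)
  => ( ( y * y ) - 3 ) <= 5
stmt 1: z := y - x  -- replace 0 occurrence(s) of z with (y - x)
  => ( ( y * y ) - 3 ) <= 5

Answer: ( ( y * y ) - 3 ) <= 5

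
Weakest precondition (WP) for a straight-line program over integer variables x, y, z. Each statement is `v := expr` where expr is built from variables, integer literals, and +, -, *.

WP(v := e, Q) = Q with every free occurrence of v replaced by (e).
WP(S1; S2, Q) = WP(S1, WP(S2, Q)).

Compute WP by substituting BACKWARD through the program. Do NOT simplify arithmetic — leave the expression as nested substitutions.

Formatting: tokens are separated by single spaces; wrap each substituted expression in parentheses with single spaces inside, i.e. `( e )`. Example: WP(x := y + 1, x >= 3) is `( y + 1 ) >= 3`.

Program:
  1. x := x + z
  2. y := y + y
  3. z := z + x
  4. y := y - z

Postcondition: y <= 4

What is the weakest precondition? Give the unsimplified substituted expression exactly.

post: y <= 4
stmt 4: y := y - z  -- replace 1 occurrence(s) of y with (y - z)
  => ( y - z ) <= 4
stmt 3: z := z + x  -- replace 1 occurrence(s) of z with (z + x)
  => ( y - ( z + x ) ) <= 4
stmt 2: y := y + y  -- replace 1 occurrence(s) of y with (y + y)
  => ( ( y + y ) - ( z + x ) ) <= 4
stmt 1: x := x + z  -- replace 1 occurrence(s) of x with (x + z)
  => ( ( y + y ) - ( z + ( x + z ) ) ) <= 4

Answer: ( ( y + y ) - ( z + ( x + z ) ) ) <= 4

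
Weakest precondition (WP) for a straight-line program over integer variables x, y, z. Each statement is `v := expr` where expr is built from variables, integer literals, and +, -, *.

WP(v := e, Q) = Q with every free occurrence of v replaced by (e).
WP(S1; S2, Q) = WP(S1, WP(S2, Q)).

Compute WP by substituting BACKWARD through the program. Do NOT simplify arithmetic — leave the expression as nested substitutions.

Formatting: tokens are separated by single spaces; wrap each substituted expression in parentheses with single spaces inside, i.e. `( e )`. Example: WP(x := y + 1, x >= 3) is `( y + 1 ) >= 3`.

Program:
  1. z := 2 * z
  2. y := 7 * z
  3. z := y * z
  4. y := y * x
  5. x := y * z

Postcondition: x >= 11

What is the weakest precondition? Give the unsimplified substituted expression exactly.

Answer: ( ( ( 7 * ( 2 * z ) ) * x ) * ( ( 7 * ( 2 * z ) ) * ( 2 * z ) ) ) >= 11

Derivation:
post: x >= 11
stmt 5: x := y * z  -- replace 1 occurrence(s) of x with (y * z)
  => ( y * z ) >= 11
stmt 4: y := y * x  -- replace 1 occurrence(s) of y with (y * x)
  => ( ( y * x ) * z ) >= 11
stmt 3: z := y * z  -- replace 1 occurrence(s) of z with (y * z)
  => ( ( y * x ) * ( y * z ) ) >= 11
stmt 2: y := 7 * z  -- replace 2 occurrence(s) of y with (7 * z)
  => ( ( ( 7 * z ) * x ) * ( ( 7 * z ) * z ) ) >= 11
stmt 1: z := 2 * z  -- replace 3 occurrence(s) of z with (2 * z)
  => ( ( ( 7 * ( 2 * z ) ) * x ) * ( ( 7 * ( 2 * z ) ) * ( 2 * z ) ) ) >= 11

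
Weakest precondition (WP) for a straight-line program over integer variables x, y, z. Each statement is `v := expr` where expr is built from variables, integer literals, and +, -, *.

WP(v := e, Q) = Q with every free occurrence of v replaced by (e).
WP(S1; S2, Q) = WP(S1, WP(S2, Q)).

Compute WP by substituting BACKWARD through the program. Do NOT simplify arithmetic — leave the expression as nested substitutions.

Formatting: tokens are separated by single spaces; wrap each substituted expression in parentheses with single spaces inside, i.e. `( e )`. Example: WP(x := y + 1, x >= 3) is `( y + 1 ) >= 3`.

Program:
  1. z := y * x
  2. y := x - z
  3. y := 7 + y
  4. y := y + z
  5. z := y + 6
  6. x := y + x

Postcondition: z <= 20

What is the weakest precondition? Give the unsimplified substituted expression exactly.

Answer: ( ( ( 7 + ( x - ( y * x ) ) ) + ( y * x ) ) + 6 ) <= 20

Derivation:
post: z <= 20
stmt 6: x := y + x  -- replace 0 occurrence(s) of x with (y + x)
  => z <= 20
stmt 5: z := y + 6  -- replace 1 occurrence(s) of z with (y + 6)
  => ( y + 6 ) <= 20
stmt 4: y := y + z  -- replace 1 occurrence(s) of y with (y + z)
  => ( ( y + z ) + 6 ) <= 20
stmt 3: y := 7 + y  -- replace 1 occurrence(s) of y with (7 + y)
  => ( ( ( 7 + y ) + z ) + 6 ) <= 20
stmt 2: y := x - z  -- replace 1 occurrence(s) of y with (x - z)
  => ( ( ( 7 + ( x - z ) ) + z ) + 6 ) <= 20
stmt 1: z := y * x  -- replace 2 occurrence(s) of z with (y * x)
  => ( ( ( 7 + ( x - ( y * x ) ) ) + ( y * x ) ) + 6 ) <= 20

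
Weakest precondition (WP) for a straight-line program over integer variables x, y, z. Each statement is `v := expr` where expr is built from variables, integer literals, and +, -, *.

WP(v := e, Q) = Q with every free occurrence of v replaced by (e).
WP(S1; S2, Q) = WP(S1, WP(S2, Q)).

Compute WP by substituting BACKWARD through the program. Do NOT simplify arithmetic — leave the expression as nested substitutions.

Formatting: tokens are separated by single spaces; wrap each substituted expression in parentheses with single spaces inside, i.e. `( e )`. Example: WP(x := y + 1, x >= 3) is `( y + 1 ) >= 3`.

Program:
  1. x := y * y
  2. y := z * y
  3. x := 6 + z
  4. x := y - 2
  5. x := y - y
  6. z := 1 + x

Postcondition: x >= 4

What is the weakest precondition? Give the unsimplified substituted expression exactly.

Answer: ( ( z * y ) - ( z * y ) ) >= 4

Derivation:
post: x >= 4
stmt 6: z := 1 + x  -- replace 0 occurrence(s) of z with (1 + x)
  => x >= 4
stmt 5: x := y - y  -- replace 1 occurrence(s) of x with (y - y)
  => ( y - y ) >= 4
stmt 4: x := y - 2  -- replace 0 occurrence(s) of x with (y - 2)
  => ( y - y ) >= 4
stmt 3: x := 6 + z  -- replace 0 occurrence(s) of x with (6 + z)
  => ( y - y ) >= 4
stmt 2: y := z * y  -- replace 2 occurrence(s) of y with (z * y)
  => ( ( z * y ) - ( z * y ) ) >= 4
stmt 1: x := y * y  -- replace 0 occurrence(s) of x with (y * y)
  => ( ( z * y ) - ( z * y ) ) >= 4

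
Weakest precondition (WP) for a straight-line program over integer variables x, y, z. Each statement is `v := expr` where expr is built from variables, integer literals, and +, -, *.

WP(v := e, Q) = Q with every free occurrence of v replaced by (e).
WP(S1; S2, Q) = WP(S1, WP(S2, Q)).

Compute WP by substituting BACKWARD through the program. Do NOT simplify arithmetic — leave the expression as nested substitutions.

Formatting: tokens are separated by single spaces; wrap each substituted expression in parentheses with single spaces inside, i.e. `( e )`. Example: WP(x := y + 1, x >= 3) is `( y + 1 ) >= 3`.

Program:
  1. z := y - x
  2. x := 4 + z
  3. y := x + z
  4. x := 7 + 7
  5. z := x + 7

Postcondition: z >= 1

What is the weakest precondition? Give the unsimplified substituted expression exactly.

post: z >= 1
stmt 5: z := x + 7  -- replace 1 occurrence(s) of z with (x + 7)
  => ( x + 7 ) >= 1
stmt 4: x := 7 + 7  -- replace 1 occurrence(s) of x with (7 + 7)
  => ( ( 7 + 7 ) + 7 ) >= 1
stmt 3: y := x + z  -- replace 0 occurrence(s) of y with (x + z)
  => ( ( 7 + 7 ) + 7 ) >= 1
stmt 2: x := 4 + z  -- replace 0 occurrence(s) of x with (4 + z)
  => ( ( 7 + 7 ) + 7 ) >= 1
stmt 1: z := y - x  -- replace 0 occurrence(s) of z with (y - x)
  => ( ( 7 + 7 ) + 7 ) >= 1

Answer: ( ( 7 + 7 ) + 7 ) >= 1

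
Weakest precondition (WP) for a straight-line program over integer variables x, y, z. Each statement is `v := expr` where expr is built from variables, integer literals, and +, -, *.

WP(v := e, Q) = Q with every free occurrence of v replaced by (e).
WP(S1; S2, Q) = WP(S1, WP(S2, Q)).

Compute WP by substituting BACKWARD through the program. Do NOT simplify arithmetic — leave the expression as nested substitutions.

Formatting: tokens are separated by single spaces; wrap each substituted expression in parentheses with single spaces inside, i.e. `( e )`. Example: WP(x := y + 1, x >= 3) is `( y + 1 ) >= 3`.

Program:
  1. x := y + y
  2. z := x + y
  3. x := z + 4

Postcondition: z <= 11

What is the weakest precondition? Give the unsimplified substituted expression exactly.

post: z <= 11
stmt 3: x := z + 4  -- replace 0 occurrence(s) of x with (z + 4)
  => z <= 11
stmt 2: z := x + y  -- replace 1 occurrence(s) of z with (x + y)
  => ( x + y ) <= 11
stmt 1: x := y + y  -- replace 1 occurrence(s) of x with (y + y)
  => ( ( y + y ) + y ) <= 11

Answer: ( ( y + y ) + y ) <= 11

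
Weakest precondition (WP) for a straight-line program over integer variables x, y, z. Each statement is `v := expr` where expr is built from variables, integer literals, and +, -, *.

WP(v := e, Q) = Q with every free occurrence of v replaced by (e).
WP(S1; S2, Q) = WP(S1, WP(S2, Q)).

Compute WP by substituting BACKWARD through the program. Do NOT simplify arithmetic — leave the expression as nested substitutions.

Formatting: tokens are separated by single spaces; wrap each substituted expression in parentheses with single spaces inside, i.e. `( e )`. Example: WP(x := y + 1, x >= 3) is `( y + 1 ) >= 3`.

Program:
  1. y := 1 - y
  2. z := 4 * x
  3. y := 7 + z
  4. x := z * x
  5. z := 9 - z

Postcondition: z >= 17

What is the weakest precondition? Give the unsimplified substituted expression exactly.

post: z >= 17
stmt 5: z := 9 - z  -- replace 1 occurrence(s) of z with (9 - z)
  => ( 9 - z ) >= 17
stmt 4: x := z * x  -- replace 0 occurrence(s) of x with (z * x)
  => ( 9 - z ) >= 17
stmt 3: y := 7 + z  -- replace 0 occurrence(s) of y with (7 + z)
  => ( 9 - z ) >= 17
stmt 2: z := 4 * x  -- replace 1 occurrence(s) of z with (4 * x)
  => ( 9 - ( 4 * x ) ) >= 17
stmt 1: y := 1 - y  -- replace 0 occurrence(s) of y with (1 - y)
  => ( 9 - ( 4 * x ) ) >= 17

Answer: ( 9 - ( 4 * x ) ) >= 17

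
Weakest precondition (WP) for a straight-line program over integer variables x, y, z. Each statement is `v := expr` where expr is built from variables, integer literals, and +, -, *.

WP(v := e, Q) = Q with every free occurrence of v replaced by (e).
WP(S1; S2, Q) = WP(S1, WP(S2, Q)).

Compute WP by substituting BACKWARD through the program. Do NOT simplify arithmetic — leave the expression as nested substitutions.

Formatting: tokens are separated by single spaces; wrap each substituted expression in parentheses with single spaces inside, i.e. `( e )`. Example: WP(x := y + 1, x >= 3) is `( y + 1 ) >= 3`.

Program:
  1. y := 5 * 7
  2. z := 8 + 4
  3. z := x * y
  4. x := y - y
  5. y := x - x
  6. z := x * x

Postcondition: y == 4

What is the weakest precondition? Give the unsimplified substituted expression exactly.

Answer: ( ( ( 5 * 7 ) - ( 5 * 7 ) ) - ( ( 5 * 7 ) - ( 5 * 7 ) ) ) == 4

Derivation:
post: y == 4
stmt 6: z := x * x  -- replace 0 occurrence(s) of z with (x * x)
  => y == 4
stmt 5: y := x - x  -- replace 1 occurrence(s) of y with (x - x)
  => ( x - x ) == 4
stmt 4: x := y - y  -- replace 2 occurrence(s) of x with (y - y)
  => ( ( y - y ) - ( y - y ) ) == 4
stmt 3: z := x * y  -- replace 0 occurrence(s) of z with (x * y)
  => ( ( y - y ) - ( y - y ) ) == 4
stmt 2: z := 8 + 4  -- replace 0 occurrence(s) of z with (8 + 4)
  => ( ( y - y ) - ( y - y ) ) == 4
stmt 1: y := 5 * 7  -- replace 4 occurrence(s) of y with (5 * 7)
  => ( ( ( 5 * 7 ) - ( 5 * 7 ) ) - ( ( 5 * 7 ) - ( 5 * 7 ) ) ) == 4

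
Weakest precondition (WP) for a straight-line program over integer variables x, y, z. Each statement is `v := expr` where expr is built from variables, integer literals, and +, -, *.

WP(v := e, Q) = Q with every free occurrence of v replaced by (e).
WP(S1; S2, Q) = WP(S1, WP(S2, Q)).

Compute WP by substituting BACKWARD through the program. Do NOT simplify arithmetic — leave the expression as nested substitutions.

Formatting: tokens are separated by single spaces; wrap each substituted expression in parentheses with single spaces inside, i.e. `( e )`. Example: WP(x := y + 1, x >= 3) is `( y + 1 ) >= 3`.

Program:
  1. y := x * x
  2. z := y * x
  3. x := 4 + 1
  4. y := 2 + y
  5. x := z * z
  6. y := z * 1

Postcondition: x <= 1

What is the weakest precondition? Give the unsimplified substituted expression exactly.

post: x <= 1
stmt 6: y := z * 1  -- replace 0 occurrence(s) of y with (z * 1)
  => x <= 1
stmt 5: x := z * z  -- replace 1 occurrence(s) of x with (z * z)
  => ( z * z ) <= 1
stmt 4: y := 2 + y  -- replace 0 occurrence(s) of y with (2 + y)
  => ( z * z ) <= 1
stmt 3: x := 4 + 1  -- replace 0 occurrence(s) of x with (4 + 1)
  => ( z * z ) <= 1
stmt 2: z := y * x  -- replace 2 occurrence(s) of z with (y * x)
  => ( ( y * x ) * ( y * x ) ) <= 1
stmt 1: y := x * x  -- replace 2 occurrence(s) of y with (x * x)
  => ( ( ( x * x ) * x ) * ( ( x * x ) * x ) ) <= 1

Answer: ( ( ( x * x ) * x ) * ( ( x * x ) * x ) ) <= 1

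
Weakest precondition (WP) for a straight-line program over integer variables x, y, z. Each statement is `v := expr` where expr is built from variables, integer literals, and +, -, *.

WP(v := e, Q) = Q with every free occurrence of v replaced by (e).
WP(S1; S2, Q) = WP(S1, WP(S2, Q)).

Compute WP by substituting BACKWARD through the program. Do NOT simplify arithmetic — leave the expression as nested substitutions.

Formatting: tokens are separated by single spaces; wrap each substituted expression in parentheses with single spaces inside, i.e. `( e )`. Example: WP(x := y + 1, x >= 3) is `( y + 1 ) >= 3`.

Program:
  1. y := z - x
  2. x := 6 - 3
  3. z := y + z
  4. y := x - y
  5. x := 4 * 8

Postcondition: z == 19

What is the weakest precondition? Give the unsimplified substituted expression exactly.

post: z == 19
stmt 5: x := 4 * 8  -- replace 0 occurrence(s) of x with (4 * 8)
  => z == 19
stmt 4: y := x - y  -- replace 0 occurrence(s) of y with (x - y)
  => z == 19
stmt 3: z := y + z  -- replace 1 occurrence(s) of z with (y + z)
  => ( y + z ) == 19
stmt 2: x := 6 - 3  -- replace 0 occurrence(s) of x with (6 - 3)
  => ( y + z ) == 19
stmt 1: y := z - x  -- replace 1 occurrence(s) of y with (z - x)
  => ( ( z - x ) + z ) == 19

Answer: ( ( z - x ) + z ) == 19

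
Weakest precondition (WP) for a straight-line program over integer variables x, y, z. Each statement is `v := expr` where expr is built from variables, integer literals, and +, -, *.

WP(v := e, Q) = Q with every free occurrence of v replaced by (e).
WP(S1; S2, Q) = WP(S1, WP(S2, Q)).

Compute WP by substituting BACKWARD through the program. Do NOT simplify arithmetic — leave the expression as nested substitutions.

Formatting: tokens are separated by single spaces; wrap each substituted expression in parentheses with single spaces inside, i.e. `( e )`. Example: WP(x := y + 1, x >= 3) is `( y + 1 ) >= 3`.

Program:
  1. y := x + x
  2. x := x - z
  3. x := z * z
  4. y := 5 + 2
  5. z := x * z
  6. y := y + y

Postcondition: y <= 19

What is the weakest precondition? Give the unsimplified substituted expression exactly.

post: y <= 19
stmt 6: y := y + y  -- replace 1 occurrence(s) of y with (y + y)
  => ( y + y ) <= 19
stmt 5: z := x * z  -- replace 0 occurrence(s) of z with (x * z)
  => ( y + y ) <= 19
stmt 4: y := 5 + 2  -- replace 2 occurrence(s) of y with (5 + 2)
  => ( ( 5 + 2 ) + ( 5 + 2 ) ) <= 19
stmt 3: x := z * z  -- replace 0 occurrence(s) of x with (z * z)
  => ( ( 5 + 2 ) + ( 5 + 2 ) ) <= 19
stmt 2: x := x - z  -- replace 0 occurrence(s) of x with (x - z)
  => ( ( 5 + 2 ) + ( 5 + 2 ) ) <= 19
stmt 1: y := x + x  -- replace 0 occurrence(s) of y with (x + x)
  => ( ( 5 + 2 ) + ( 5 + 2 ) ) <= 19

Answer: ( ( 5 + 2 ) + ( 5 + 2 ) ) <= 19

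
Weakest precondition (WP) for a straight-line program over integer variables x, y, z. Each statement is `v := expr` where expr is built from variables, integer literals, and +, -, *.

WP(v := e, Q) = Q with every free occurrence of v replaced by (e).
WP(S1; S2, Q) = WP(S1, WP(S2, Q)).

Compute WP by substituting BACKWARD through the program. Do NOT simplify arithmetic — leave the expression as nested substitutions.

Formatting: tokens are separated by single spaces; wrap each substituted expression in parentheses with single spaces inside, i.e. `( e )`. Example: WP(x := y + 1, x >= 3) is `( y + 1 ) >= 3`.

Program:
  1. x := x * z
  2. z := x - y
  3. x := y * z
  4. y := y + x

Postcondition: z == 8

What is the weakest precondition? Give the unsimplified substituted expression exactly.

post: z == 8
stmt 4: y := y + x  -- replace 0 occurrence(s) of y with (y + x)
  => z == 8
stmt 3: x := y * z  -- replace 0 occurrence(s) of x with (y * z)
  => z == 8
stmt 2: z := x - y  -- replace 1 occurrence(s) of z with (x - y)
  => ( x - y ) == 8
stmt 1: x := x * z  -- replace 1 occurrence(s) of x with (x * z)
  => ( ( x * z ) - y ) == 8

Answer: ( ( x * z ) - y ) == 8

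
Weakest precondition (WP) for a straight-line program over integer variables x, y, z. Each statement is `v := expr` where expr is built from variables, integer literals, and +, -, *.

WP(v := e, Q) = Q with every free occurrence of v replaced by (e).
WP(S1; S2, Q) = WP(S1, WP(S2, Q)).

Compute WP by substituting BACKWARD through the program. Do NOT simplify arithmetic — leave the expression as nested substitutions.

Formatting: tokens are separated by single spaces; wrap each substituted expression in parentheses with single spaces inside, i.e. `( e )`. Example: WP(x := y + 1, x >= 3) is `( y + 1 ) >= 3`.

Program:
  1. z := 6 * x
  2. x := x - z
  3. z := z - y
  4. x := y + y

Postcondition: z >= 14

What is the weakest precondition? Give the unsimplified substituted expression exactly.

post: z >= 14
stmt 4: x := y + y  -- replace 0 occurrence(s) of x with (y + y)
  => z >= 14
stmt 3: z := z - y  -- replace 1 occurrence(s) of z with (z - y)
  => ( z - y ) >= 14
stmt 2: x := x - z  -- replace 0 occurrence(s) of x with (x - z)
  => ( z - y ) >= 14
stmt 1: z := 6 * x  -- replace 1 occurrence(s) of z with (6 * x)
  => ( ( 6 * x ) - y ) >= 14

Answer: ( ( 6 * x ) - y ) >= 14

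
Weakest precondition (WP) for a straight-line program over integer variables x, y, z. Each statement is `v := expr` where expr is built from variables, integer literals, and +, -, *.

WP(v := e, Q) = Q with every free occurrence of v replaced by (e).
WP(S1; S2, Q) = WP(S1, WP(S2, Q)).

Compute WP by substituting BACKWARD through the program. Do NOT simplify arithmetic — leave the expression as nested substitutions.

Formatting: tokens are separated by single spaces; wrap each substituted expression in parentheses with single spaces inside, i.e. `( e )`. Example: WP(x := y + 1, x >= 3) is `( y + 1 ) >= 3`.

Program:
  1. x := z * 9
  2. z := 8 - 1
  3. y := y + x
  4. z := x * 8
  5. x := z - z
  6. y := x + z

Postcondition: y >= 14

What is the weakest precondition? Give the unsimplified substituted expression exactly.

post: y >= 14
stmt 6: y := x + z  -- replace 1 occurrence(s) of y with (x + z)
  => ( x + z ) >= 14
stmt 5: x := z - z  -- replace 1 occurrence(s) of x with (z - z)
  => ( ( z - z ) + z ) >= 14
stmt 4: z := x * 8  -- replace 3 occurrence(s) of z with (x * 8)
  => ( ( ( x * 8 ) - ( x * 8 ) ) + ( x * 8 ) ) >= 14
stmt 3: y := y + x  -- replace 0 occurrence(s) of y with (y + x)
  => ( ( ( x * 8 ) - ( x * 8 ) ) + ( x * 8 ) ) >= 14
stmt 2: z := 8 - 1  -- replace 0 occurrence(s) of z with (8 - 1)
  => ( ( ( x * 8 ) - ( x * 8 ) ) + ( x * 8 ) ) >= 14
stmt 1: x := z * 9  -- replace 3 occurrence(s) of x with (z * 9)
  => ( ( ( ( z * 9 ) * 8 ) - ( ( z * 9 ) * 8 ) ) + ( ( z * 9 ) * 8 ) ) >= 14

Answer: ( ( ( ( z * 9 ) * 8 ) - ( ( z * 9 ) * 8 ) ) + ( ( z * 9 ) * 8 ) ) >= 14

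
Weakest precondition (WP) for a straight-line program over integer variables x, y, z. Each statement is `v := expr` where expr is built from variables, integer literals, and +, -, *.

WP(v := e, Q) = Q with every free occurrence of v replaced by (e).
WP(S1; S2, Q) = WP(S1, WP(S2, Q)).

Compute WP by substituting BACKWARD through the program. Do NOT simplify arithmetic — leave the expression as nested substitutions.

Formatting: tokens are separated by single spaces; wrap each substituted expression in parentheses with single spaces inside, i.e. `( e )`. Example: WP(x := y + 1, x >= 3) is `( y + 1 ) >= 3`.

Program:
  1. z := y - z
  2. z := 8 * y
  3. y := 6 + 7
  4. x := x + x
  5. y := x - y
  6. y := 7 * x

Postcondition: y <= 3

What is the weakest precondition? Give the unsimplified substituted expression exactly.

Answer: ( 7 * ( x + x ) ) <= 3

Derivation:
post: y <= 3
stmt 6: y := 7 * x  -- replace 1 occurrence(s) of y with (7 * x)
  => ( 7 * x ) <= 3
stmt 5: y := x - y  -- replace 0 occurrence(s) of y with (x - y)
  => ( 7 * x ) <= 3
stmt 4: x := x + x  -- replace 1 occurrence(s) of x with (x + x)
  => ( 7 * ( x + x ) ) <= 3
stmt 3: y := 6 + 7  -- replace 0 occurrence(s) of y with (6 + 7)
  => ( 7 * ( x + x ) ) <= 3
stmt 2: z := 8 * y  -- replace 0 occurrence(s) of z with (8 * y)
  => ( 7 * ( x + x ) ) <= 3
stmt 1: z := y - z  -- replace 0 occurrence(s) of z with (y - z)
  => ( 7 * ( x + x ) ) <= 3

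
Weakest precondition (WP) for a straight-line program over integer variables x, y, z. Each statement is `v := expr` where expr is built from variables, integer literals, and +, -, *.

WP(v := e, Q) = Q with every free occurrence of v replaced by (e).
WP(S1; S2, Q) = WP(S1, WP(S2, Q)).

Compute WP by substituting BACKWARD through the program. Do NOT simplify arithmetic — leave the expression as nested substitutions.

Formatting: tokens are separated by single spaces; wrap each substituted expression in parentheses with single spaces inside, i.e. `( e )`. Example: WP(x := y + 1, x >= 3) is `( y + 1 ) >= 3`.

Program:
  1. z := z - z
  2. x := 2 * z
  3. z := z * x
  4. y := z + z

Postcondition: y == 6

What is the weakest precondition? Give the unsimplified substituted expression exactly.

Answer: ( ( ( z - z ) * ( 2 * ( z - z ) ) ) + ( ( z - z ) * ( 2 * ( z - z ) ) ) ) == 6

Derivation:
post: y == 6
stmt 4: y := z + z  -- replace 1 occurrence(s) of y with (z + z)
  => ( z + z ) == 6
stmt 3: z := z * x  -- replace 2 occurrence(s) of z with (z * x)
  => ( ( z * x ) + ( z * x ) ) == 6
stmt 2: x := 2 * z  -- replace 2 occurrence(s) of x with (2 * z)
  => ( ( z * ( 2 * z ) ) + ( z * ( 2 * z ) ) ) == 6
stmt 1: z := z - z  -- replace 4 occurrence(s) of z with (z - z)
  => ( ( ( z - z ) * ( 2 * ( z - z ) ) ) + ( ( z - z ) * ( 2 * ( z - z ) ) ) ) == 6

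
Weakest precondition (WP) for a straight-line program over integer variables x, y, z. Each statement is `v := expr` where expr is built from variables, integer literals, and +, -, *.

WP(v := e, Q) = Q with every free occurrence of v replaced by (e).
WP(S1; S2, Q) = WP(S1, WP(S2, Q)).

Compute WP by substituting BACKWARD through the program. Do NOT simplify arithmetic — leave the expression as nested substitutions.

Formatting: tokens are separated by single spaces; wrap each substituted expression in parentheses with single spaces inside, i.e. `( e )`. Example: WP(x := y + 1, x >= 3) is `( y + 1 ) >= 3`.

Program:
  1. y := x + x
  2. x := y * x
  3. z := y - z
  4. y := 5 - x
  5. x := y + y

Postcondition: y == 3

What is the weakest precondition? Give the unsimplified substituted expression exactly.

post: y == 3
stmt 5: x := y + y  -- replace 0 occurrence(s) of x with (y + y)
  => y == 3
stmt 4: y := 5 - x  -- replace 1 occurrence(s) of y with (5 - x)
  => ( 5 - x ) == 3
stmt 3: z := y - z  -- replace 0 occurrence(s) of z with (y - z)
  => ( 5 - x ) == 3
stmt 2: x := y * x  -- replace 1 occurrence(s) of x with (y * x)
  => ( 5 - ( y * x ) ) == 3
stmt 1: y := x + x  -- replace 1 occurrence(s) of y with (x + x)
  => ( 5 - ( ( x + x ) * x ) ) == 3

Answer: ( 5 - ( ( x + x ) * x ) ) == 3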